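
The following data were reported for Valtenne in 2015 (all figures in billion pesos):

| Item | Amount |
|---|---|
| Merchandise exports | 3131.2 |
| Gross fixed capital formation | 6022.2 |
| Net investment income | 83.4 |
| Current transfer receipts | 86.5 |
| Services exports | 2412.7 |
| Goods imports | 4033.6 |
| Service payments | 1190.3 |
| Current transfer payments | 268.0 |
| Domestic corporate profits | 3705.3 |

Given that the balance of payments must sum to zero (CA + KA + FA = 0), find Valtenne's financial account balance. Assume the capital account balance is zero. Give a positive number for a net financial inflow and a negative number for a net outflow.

Goods balance = 3131.2 - 4033.6 = -902.4
Services balance = 2412.7 - 1190.3 = 1222.4
Trade balance (goods + services) = -902.4 + 1222.4 = 320.0
Net primary income = 83.4
Net secondary income = 86.5 - 268.0 = -181.5
Current account = 320.0 + 83.4 + (-181.5) = 221.9
Financial account = -(221.9) = -221.9

-221.9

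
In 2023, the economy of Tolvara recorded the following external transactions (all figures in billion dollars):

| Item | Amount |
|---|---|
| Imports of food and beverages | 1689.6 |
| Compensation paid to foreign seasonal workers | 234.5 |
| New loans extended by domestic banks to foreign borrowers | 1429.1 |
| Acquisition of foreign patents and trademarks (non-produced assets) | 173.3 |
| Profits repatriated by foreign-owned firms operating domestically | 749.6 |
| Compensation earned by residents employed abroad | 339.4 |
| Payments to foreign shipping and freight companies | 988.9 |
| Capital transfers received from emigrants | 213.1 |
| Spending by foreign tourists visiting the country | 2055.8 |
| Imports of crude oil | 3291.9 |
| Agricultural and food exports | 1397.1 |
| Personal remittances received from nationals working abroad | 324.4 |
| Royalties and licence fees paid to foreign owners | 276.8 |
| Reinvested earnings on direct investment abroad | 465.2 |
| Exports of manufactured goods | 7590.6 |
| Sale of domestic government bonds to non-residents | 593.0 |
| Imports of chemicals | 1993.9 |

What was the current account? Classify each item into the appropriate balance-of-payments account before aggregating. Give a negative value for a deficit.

2947.3

Goods: 1397.1 - 1993.9 - 1689.6 - 3291.9 + 7590.6 = 2012.3
Services: 2055.8 - 988.9 - 276.8 = 790.1
Primary income: -749.6 + 339.4 - 234.5 + 465.2 = -179.5
Secondary income: 324.4
Current account = 2012.3 + 790.1 + (-179.5) + 324.4 = 2947.3
(Excluded from the current account — financial account: new loans extended by domestic banks to foreign borrowers 1429.1, sale of domestic government bonds to non-residents 593.0; capital account: acquisition of foreign patents and trademarks (non-produced assets) 173.3, capital transfers received from emigrants 213.1.)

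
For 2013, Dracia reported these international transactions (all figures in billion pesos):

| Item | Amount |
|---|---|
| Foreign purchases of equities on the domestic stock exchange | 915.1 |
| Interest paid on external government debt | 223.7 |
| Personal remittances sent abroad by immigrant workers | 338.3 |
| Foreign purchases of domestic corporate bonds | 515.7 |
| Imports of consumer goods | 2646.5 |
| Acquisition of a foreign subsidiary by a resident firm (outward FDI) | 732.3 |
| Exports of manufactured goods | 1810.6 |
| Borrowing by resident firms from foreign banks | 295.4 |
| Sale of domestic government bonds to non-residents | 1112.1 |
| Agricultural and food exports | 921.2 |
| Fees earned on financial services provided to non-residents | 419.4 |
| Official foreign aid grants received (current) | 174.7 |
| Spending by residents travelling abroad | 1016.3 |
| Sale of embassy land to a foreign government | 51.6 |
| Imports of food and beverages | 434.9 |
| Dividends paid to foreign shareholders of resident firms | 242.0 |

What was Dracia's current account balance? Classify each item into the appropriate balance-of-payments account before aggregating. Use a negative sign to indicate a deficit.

-1575.8

Goods: -2646.5 - 434.9 + 921.2 + 1810.6 = -349.6
Services: -1016.3 + 419.4 = -596.9
Primary income: -242.0 - 223.7 = -465.7
Secondary income: 174.7 - 338.3 = -163.6
Current account = (-349.6) + (-596.9) + (-465.7) + (-163.6) = -1575.8
(Excluded from the current account — financial account: foreign purchases of equities on the domestic stock exchange 915.1, foreign purchases of domestic corporate bonds 515.7, acquisition of a foreign subsidiary by a resident firm (outward FDI) 732.3, borrowing by resident firms from foreign banks 295.4, sale of domestic government bonds to non-residents 1112.1; capital account: sale of embassy land to a foreign government 51.6.)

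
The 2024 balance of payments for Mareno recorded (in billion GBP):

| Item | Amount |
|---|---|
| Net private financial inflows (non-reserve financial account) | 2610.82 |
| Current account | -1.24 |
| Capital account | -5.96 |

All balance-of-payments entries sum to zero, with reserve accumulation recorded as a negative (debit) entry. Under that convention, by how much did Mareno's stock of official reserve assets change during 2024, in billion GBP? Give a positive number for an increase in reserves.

2603.62

Official reserve transactions balance = -((-1.24) + (-5.96) + 2610.82) = -2603.62
An accumulation of reserves is recorded as a debit (negative entry), so the change in the stock of reserves is the negative of that balance.
Change in official reserves = -(-2603.62) = 2603.62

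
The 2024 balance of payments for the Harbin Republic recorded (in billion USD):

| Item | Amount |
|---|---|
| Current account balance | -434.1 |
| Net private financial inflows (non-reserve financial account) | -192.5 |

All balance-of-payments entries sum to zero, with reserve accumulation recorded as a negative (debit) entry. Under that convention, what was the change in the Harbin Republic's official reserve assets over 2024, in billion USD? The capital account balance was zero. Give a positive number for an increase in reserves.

-626.6

Official reserve transactions balance = -((-434.1) + (-192.5)) = 626.6
An accumulation of reserves is recorded as a debit (negative entry), so the change in the stock of reserves is the negative of that balance.
Change in official reserves = -(626.6) = -626.6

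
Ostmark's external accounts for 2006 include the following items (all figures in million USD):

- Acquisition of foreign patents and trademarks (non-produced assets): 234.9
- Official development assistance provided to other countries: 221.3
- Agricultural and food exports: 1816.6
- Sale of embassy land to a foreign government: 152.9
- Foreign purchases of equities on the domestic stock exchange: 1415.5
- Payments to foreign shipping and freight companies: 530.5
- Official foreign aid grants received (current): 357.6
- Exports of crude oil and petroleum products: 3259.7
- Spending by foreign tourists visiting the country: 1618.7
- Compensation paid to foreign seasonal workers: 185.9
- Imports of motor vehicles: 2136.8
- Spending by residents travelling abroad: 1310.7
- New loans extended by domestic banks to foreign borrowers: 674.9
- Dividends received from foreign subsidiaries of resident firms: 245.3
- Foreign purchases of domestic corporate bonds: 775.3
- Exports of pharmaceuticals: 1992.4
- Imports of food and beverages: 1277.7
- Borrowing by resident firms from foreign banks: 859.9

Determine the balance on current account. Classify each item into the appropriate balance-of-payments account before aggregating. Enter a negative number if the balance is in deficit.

Goods: 3259.7 + 1816.6 + 1992.4 - 1277.7 - 2136.8 = 3654.2
Services: 1618.7 - 530.5 - 1310.7 = -222.5
Primary income: 245.3 - 185.9 = 59.4
Secondary income: 357.6 - 221.3 = 136.3
Current account = 3654.2 + (-222.5) + 59.4 + 136.3 = 3627.4
(Excluded from the current account — capital account: acquisition of foreign patents and trademarks (non-produced assets) 234.9, sale of embassy land to a foreign government 152.9; financial account: foreign purchases of equities on the domestic stock exchange 1415.5, new loans extended by domestic banks to foreign borrowers 674.9, foreign purchases of domestic corporate bonds 775.3, borrowing by resident firms from foreign banks 859.9.)

3627.4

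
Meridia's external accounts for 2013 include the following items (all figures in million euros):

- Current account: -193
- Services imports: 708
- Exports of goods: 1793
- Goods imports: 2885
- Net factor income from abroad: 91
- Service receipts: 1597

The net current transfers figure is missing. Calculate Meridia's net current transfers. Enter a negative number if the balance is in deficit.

Current account = goods balance + services balance + net primary income + net secondary income
Sum of the known components = -112
Net current transfers = CA - (known components) = -193 - (-112) = -81

-81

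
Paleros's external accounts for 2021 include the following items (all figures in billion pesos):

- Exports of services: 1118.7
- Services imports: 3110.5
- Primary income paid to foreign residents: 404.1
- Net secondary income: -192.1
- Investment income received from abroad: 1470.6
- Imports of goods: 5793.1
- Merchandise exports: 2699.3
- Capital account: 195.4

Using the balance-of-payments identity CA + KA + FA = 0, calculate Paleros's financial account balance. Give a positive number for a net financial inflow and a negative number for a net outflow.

Goods balance = 2699.3 - 5793.1 = -3093.8
Services balance = 1118.7 - 3110.5 = -1991.8
Trade balance (goods + services) = -3093.8 + (-1991.8) = -5085.6
Net primary income = 1470.6 - 404.1 = 1066.5
Net secondary income = -192.1
Current account = -5085.6 + 1066.5 + (-192.1) = -4211.2
Financial account = -(-4211.2 + 195.4) = 4015.8

4015.8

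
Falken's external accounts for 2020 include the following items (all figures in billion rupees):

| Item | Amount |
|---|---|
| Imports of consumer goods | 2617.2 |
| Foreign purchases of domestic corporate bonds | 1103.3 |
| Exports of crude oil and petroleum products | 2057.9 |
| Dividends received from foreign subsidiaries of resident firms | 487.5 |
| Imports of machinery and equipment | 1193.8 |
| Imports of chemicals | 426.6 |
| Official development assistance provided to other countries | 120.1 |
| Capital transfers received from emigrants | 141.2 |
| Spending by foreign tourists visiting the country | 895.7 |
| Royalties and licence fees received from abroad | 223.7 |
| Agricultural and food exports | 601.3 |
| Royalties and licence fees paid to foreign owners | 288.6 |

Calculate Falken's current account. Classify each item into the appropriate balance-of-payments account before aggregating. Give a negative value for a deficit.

-380.2

Goods: -1193.8 - 2617.2 - 426.6 + 601.3 + 2057.9 = -1578.4
Services: -288.6 + 223.7 + 895.7 = 830.8
Primary income: 487.5
Secondary income: -120.1
Current account = (-1578.4) + 830.8 + 487.5 + (-120.1) = -380.2
(Excluded from the current account — financial account: foreign purchases of domestic corporate bonds 1103.3; capital account: capital transfers received from emigrants 141.2.)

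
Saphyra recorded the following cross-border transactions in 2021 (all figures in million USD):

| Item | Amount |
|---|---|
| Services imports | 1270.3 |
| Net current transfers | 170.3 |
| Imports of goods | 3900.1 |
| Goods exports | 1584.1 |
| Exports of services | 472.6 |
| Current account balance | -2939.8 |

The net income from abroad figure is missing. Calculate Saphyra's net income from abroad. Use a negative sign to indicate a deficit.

3.6

Current account = goods balance + services balance + net primary income + net secondary income
Sum of the known components = -2943.4
Net income from abroad = CA - (known components) = -2939.8 - (-2943.4) = 3.6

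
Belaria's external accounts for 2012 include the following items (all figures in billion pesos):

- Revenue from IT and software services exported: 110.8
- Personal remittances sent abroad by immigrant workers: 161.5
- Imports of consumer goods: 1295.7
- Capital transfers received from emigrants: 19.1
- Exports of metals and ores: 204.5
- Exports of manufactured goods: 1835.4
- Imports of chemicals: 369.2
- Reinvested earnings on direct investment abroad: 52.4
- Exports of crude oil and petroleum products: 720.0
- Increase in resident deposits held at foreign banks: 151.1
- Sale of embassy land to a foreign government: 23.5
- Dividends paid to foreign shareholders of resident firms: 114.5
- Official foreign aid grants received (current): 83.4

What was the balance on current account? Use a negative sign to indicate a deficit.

Goods: 1835.4 + 720.0 + 204.5 - 1295.7 - 369.2 = 1095.0
Services: 110.8
Primary income: 52.4 - 114.5 = -62.1
Secondary income: -161.5 + 83.4 = -78.1
Current account = 1095.0 + 110.8 + (-62.1) + (-78.1) = 1065.6
(Excluded from the current account — capital account: capital transfers received from emigrants 19.1, sale of embassy land to a foreign government 23.5; financial account: increase in resident deposits held at foreign banks 151.1.)

1065.6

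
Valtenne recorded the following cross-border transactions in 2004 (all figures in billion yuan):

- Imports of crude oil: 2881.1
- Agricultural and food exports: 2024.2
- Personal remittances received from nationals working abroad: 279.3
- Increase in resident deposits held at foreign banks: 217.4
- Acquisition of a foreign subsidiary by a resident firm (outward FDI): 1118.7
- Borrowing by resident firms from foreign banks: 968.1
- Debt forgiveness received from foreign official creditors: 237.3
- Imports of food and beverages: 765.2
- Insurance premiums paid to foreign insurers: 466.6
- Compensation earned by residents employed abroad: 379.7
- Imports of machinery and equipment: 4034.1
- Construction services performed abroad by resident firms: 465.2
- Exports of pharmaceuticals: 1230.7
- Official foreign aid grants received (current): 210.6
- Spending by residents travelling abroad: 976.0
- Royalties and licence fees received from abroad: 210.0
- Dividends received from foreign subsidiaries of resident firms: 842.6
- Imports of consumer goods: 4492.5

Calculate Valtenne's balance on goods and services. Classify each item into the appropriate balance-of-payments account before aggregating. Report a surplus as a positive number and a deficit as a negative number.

-9685.4

Goods: -765.2 - 2881.1 - 4492.5 + 1230.7 + 2024.2 - 4034.1 = -8918.0
Services: -466.6 + 210.0 - 976.0 + 465.2 = -767.4
Trade balance = -8918.0 + (-767.4) = -9685.4
(Excluded from the trade balance — secondary income: personal remittances received from nationals working abroad 279.3, official foreign aid grants received (current) 210.6; financial account: increase in resident deposits held at foreign banks 217.4, acquisition of a foreign subsidiary by a resident firm (outward FDI) 1118.7, borrowing by resident firms from foreign banks 968.1; capital account: debt forgiveness received from foreign official creditors 237.3; primary income: compensation earned by residents employed abroad 379.7, dividends received from foreign subsidiaries of resident firms 842.6.)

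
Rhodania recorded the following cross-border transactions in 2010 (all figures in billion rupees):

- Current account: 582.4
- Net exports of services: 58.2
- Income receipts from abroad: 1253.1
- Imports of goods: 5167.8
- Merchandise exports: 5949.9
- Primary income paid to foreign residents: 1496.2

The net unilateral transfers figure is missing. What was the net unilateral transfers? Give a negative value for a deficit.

-14.8

Current account = goods balance + services balance + net primary income + net secondary income
Sum of the known components = 597.2
Net unilateral transfers = CA - (known components) = 582.4 - 597.2 = -14.8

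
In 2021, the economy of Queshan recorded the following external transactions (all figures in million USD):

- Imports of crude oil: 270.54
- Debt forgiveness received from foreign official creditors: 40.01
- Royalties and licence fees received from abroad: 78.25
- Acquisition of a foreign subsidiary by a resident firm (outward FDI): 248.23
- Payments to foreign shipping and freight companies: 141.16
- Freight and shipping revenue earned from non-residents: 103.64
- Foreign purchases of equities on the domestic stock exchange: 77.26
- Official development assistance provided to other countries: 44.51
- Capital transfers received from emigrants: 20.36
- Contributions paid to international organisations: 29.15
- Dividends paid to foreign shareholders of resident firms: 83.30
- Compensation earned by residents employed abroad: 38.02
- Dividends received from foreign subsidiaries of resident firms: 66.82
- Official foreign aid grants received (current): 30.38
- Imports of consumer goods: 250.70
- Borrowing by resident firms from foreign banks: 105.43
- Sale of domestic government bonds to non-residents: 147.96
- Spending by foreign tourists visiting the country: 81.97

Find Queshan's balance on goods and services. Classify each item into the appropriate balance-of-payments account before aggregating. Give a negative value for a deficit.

Goods: -270.54 - 250.70 = -521.24
Services: 81.97 + 103.64 - 141.16 + 78.25 = 122.70
Trade balance = -521.24 + 122.70 = -398.54
(Excluded from the trade balance — capital account: debt forgiveness received from foreign official creditors 40.01, capital transfers received from emigrants 20.36; financial account: acquisition of a foreign subsidiary by a resident firm (outward FDI) 248.23, foreign purchases of equities on the domestic stock exchange 77.26, borrowing by resident firms from foreign banks 105.43, sale of domestic government bonds to non-residents 147.96; secondary income: official development assistance provided to other countries 44.51, contributions paid to international organisations 29.15, official foreign aid grants received (current) 30.38; primary income: dividends paid to foreign shareholders of resident firms 83.30, compensation earned by residents employed abroad 38.02, dividends received from foreign subsidiaries of resident firms 66.82.)

-398.54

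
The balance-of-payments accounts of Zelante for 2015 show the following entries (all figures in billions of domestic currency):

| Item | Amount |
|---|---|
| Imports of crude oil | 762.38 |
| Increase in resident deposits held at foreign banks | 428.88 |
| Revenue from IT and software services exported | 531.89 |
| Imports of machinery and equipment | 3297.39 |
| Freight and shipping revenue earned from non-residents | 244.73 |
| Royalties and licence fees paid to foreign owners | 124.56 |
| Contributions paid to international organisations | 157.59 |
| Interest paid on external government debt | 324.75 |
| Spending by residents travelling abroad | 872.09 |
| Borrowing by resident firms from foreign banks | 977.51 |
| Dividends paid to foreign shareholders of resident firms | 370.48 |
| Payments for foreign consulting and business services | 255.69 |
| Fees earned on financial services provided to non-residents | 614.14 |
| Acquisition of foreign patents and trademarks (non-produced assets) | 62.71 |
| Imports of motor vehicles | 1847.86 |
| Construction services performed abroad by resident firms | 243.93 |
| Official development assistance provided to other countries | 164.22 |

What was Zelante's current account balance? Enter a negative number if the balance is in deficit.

-6542.32

Goods: -1847.86 - 3297.39 - 762.38 = -5907.63
Services: -124.56 + 243.93 - 255.69 - 872.09 + 531.89 + 244.73 + 614.14 = 382.35
Primary income: -324.75 - 370.48 = -695.23
Secondary income: -157.59 - 164.22 = -321.81
Current account = (-5907.63) + 382.35 + (-695.23) + (-321.81) = -6542.32
(Excluded from the current account — financial account: increase in resident deposits held at foreign banks 428.88, borrowing by resident firms from foreign banks 977.51; capital account: acquisition of foreign patents and trademarks (non-produced assets) 62.71.)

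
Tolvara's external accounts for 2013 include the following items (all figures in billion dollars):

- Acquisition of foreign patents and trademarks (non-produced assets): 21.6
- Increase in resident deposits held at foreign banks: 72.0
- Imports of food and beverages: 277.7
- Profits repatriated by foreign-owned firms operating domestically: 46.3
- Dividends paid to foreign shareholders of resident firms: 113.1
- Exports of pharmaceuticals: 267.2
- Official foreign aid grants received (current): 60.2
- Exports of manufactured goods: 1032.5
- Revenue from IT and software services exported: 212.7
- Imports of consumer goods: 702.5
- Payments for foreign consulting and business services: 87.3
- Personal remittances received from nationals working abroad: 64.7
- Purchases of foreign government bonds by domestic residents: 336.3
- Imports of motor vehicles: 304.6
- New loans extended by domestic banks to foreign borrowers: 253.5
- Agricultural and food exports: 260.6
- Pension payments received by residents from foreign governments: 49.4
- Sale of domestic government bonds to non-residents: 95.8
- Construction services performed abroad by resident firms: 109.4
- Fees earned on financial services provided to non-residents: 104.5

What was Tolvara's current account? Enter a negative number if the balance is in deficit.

Goods: -702.5 + 1032.5 + 260.6 - 304.6 + 267.2 - 277.7 = 275.5
Services: 109.4 + 104.5 - 87.3 + 212.7 = 339.3
Primary income: -113.1 - 46.3 = -159.4
Secondary income: 60.2 + 49.4 + 64.7 = 174.3
Current account = 275.5 + 339.3 + (-159.4) + 174.3 = 629.7
(Excluded from the current account — capital account: acquisition of foreign patents and trademarks (non-produced assets) 21.6; financial account: increase in resident deposits held at foreign banks 72.0, purchases of foreign government bonds by domestic residents 336.3, new loans extended by domestic banks to foreign borrowers 253.5, sale of domestic government bonds to non-residents 95.8.)

629.7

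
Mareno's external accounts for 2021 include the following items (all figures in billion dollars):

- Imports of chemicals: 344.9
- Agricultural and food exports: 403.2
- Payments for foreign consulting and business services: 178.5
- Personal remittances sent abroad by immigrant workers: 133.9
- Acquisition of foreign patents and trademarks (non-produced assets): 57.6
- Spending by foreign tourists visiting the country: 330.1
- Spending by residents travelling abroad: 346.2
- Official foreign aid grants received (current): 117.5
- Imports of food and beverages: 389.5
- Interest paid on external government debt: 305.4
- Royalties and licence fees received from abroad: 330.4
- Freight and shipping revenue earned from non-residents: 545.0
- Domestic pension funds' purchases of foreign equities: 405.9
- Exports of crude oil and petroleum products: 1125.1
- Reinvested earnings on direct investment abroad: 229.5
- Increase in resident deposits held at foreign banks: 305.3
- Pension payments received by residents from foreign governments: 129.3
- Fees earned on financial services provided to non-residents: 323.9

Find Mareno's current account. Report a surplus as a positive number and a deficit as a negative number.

1835.6

Goods: -344.9 + 403.2 + 1125.1 - 389.5 = 793.9
Services: 323.9 - 178.5 + 330.4 + 330.1 - 346.2 + 545.0 = 1004.7
Primary income: 229.5 - 305.4 = -75.9
Secondary income: 129.3 + 117.5 - 133.9 = 112.9
Current account = 793.9 + 1004.7 + (-75.9) + 112.9 = 1835.6
(Excluded from the current account — capital account: acquisition of foreign patents and trademarks (non-produced assets) 57.6; financial account: domestic pension funds' purchases of foreign equities 405.9, increase in resident deposits held at foreign banks 305.3.)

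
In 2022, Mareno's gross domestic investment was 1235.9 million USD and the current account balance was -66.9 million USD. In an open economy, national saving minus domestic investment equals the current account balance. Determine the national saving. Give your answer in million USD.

1169.0

S = I + CA = 1235.9 + (-66.9) = 1169.0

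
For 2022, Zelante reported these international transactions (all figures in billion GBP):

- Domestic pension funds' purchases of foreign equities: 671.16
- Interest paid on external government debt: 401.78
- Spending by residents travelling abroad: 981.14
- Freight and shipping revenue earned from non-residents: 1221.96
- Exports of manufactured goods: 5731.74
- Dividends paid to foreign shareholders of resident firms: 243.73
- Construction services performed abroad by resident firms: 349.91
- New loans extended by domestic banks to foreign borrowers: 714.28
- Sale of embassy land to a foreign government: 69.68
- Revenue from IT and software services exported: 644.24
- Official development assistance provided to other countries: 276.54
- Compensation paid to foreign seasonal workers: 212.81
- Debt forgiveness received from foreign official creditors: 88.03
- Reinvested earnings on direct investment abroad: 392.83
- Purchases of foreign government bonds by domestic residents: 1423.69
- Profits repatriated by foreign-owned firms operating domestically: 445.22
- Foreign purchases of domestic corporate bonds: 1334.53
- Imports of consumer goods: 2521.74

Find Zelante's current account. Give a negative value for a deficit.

Goods: 5731.74 - 2521.74 = 3210.00
Services: -981.14 + 349.91 + 1221.96 + 644.24 = 1234.97
Primary income: -212.81 - 401.78 + 392.83 - 445.22 - 243.73 = -910.71
Secondary income: -276.54
Current account = 3210.00 + 1234.97 + (-910.71) + (-276.54) = 3257.72
(Excluded from the current account — financial account: domestic pension funds' purchases of foreign equities 671.16, new loans extended by domestic banks to foreign borrowers 714.28, purchases of foreign government bonds by domestic residents 1423.69, foreign purchases of domestic corporate bonds 1334.53; capital account: sale of embassy land to a foreign government 69.68, debt forgiveness received from foreign official creditors 88.03.)

3257.72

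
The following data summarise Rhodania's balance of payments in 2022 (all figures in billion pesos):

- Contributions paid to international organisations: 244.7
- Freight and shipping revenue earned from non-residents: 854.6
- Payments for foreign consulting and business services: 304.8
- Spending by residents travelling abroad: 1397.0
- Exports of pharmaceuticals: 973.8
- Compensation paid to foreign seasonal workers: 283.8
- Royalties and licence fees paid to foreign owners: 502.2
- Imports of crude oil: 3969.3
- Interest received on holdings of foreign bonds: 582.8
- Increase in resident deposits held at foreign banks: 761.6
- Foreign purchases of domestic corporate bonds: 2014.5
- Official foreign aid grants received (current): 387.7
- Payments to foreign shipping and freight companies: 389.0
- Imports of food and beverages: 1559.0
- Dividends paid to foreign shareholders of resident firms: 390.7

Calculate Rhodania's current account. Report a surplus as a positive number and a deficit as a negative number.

Goods: -1559.0 - 3969.3 + 973.8 = -4554.5
Services: -1397.0 - 502.2 - 304.8 + 854.6 - 389.0 = -1738.4
Primary income: -283.8 + 582.8 - 390.7 = -91.7
Secondary income: 387.7 - 244.7 = 143.0
Current account = (-4554.5) + (-1738.4) + (-91.7) + 143.0 = -6241.6
(Excluded from the current account — financial account: increase in resident deposits held at foreign banks 761.6, foreign purchases of domestic corporate bonds 2014.5.)

-6241.6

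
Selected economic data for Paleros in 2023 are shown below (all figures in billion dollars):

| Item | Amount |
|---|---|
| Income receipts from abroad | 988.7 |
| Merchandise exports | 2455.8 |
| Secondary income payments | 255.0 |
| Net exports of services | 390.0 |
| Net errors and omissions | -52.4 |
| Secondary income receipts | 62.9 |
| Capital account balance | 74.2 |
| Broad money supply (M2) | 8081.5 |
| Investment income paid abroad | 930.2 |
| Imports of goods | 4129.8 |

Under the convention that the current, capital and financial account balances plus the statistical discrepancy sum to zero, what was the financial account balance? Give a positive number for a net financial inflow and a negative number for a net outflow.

1395.8

Goods balance = 2455.8 - 4129.8 = -1674.0
Services balance = 390.0
Trade balance (goods + services) = -1674.0 + 390.0 = -1284.0
Net primary income = 988.7 - 930.2 = 58.5
Net secondary income = 62.9 - 255.0 = -192.1
Current account = -1284.0 + 58.5 + (-192.1) = -1417.6
Financial account = -(-1417.6 + 74.2 + (-52.4)) = 1395.8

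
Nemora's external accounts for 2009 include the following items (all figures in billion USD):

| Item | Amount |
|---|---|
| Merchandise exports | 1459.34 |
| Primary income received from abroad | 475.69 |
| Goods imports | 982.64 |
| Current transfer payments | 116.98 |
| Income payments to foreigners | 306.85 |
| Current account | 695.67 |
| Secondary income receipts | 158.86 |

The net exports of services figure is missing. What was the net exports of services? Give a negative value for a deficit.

Current account = goods balance + services balance + net primary income + net secondary income
Sum of the known components = 687.42
Net exports of services = CA - (known components) = 695.67 - 687.42 = 8.25

8.25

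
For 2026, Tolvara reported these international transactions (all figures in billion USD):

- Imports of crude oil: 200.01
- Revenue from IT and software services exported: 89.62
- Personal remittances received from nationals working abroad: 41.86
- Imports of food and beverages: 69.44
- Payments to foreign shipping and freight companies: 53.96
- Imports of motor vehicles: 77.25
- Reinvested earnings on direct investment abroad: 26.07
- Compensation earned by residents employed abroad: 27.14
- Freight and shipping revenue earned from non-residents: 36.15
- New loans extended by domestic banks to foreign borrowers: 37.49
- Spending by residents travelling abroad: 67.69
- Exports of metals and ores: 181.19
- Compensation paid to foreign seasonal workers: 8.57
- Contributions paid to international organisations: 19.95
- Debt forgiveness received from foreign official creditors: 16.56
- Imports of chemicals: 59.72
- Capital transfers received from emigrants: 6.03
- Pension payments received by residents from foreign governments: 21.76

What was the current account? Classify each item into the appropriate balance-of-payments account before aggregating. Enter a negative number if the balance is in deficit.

-132.80

Goods: -59.72 + 181.19 - 69.44 - 77.25 - 200.01 = -225.23
Services: 36.15 - 67.69 + 89.62 - 53.96 = 4.12
Primary income: -8.57 + 27.14 + 26.07 = 44.64
Secondary income: -19.95 + 41.86 + 21.76 = 43.67
Current account = (-225.23) + 4.12 + 44.64 + 43.67 = -132.80
(Excluded from the current account — financial account: new loans extended by domestic banks to foreign borrowers 37.49; capital account: debt forgiveness received from foreign official creditors 16.56, capital transfers received from emigrants 6.03.)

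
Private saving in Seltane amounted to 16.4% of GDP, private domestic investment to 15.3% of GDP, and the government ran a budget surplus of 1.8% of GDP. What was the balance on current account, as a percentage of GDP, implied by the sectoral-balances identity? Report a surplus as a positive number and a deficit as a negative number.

2.9

By the sectoral-balances identity, CA = (S_private - I) + (T - G).
Private balance = 16.4 - 15.3 = 1.1
Government balance (T - G) = 1.8
CA = 1.1 + 1.8 = 2.9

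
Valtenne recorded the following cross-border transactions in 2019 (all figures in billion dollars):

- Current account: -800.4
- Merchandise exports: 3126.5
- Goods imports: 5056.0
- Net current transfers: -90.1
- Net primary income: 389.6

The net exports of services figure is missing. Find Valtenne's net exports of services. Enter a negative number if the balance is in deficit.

Current account = goods balance + services balance + net primary income + net secondary income
Sum of the known components = -1630.0
Net exports of services = CA - (known components) = -800.4 - (-1630.0) = 829.6

829.6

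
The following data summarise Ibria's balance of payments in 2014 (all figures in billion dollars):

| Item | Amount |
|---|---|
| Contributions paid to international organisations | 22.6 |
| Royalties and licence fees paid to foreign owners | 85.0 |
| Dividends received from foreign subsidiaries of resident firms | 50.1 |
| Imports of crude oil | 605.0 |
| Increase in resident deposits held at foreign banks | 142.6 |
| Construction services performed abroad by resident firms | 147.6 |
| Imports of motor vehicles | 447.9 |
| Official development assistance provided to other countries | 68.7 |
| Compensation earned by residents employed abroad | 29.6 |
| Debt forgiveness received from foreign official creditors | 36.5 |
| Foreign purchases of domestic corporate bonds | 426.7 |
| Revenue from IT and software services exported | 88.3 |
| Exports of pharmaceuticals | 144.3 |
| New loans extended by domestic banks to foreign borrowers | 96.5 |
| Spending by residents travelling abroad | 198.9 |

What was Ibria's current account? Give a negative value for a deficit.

Goods: 144.3 - 447.9 - 605.0 = -908.6
Services: 147.6 - 198.9 + 88.3 - 85.0 = -48.0
Primary income: 50.1 + 29.6 = 79.7
Secondary income: -68.7 - 22.6 = -91.3
Current account = (-908.6) + (-48.0) + 79.7 + (-91.3) = -968.2
(Excluded from the current account — financial account: increase in resident deposits held at foreign banks 142.6, foreign purchases of domestic corporate bonds 426.7, new loans extended by domestic banks to foreign borrowers 96.5; capital account: debt forgiveness received from foreign official creditors 36.5.)

-968.2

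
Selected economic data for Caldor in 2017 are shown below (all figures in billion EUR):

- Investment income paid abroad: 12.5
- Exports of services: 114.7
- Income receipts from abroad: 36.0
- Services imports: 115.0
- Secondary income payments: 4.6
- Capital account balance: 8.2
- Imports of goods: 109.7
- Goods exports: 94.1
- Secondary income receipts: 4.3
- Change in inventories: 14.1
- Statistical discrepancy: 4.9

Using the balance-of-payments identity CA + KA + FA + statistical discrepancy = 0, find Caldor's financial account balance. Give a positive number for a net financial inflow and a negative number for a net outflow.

Goods balance = 94.1 - 109.7 = -15.6
Services balance = 114.7 - 115.0 = -0.3
Trade balance (goods + services) = -15.6 + (-0.3) = -15.9
Net primary income = 36.0 - 12.5 = 23.5
Net secondary income = 4.3 - 4.6 = -0.3
Current account = -15.9 + 23.5 + (-0.3) = 7.3
Financial account = -(7.3 + 8.2 + 4.9) = -20.4

-20.4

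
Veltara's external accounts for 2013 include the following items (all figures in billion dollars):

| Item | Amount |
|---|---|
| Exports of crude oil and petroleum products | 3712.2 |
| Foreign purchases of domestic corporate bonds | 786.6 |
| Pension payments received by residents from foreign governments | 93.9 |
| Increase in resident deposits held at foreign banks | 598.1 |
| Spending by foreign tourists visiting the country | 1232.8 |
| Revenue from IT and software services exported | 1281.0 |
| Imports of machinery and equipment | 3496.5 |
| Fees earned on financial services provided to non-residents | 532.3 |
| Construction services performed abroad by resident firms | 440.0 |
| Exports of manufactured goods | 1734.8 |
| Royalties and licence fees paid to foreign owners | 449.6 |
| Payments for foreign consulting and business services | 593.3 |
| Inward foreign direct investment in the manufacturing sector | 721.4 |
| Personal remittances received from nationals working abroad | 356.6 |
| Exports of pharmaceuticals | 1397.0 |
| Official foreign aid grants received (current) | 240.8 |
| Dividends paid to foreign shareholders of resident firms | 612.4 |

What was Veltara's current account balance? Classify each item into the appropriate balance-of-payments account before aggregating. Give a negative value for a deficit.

5869.6

Goods: -3496.5 + 1734.8 + 3712.2 + 1397.0 = 3347.5
Services: -449.6 + 440.0 + 1281.0 + 532.3 - 593.3 + 1232.8 = 2443.2
Primary income: -612.4
Secondary income: 356.6 + 93.9 + 240.8 = 691.3
Current account = 3347.5 + 2443.2 + (-612.4) + 691.3 = 5869.6
(Excluded from the current account — financial account: foreign purchases of domestic corporate bonds 786.6, increase in resident deposits held at foreign banks 598.1, inward foreign direct investment in the manufacturing sector 721.4.)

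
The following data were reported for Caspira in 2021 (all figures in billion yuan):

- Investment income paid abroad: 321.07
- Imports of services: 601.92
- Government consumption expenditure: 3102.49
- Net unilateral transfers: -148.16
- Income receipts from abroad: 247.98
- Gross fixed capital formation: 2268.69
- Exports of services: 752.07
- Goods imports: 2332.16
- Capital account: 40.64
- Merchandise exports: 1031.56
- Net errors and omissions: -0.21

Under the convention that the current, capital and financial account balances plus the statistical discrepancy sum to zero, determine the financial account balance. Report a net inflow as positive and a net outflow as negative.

1331.27

Goods balance = 1031.56 - 2332.16 = -1300.60
Services balance = 752.07 - 601.92 = 150.15
Trade balance (goods + services) = -1300.60 + 150.15 = -1150.45
Net primary income = 247.98 - 321.07 = -73.09
Net secondary income = -148.16
Current account = -1150.45 + (-73.09) + (-148.16) = -1371.70
Financial account = -(-1371.70 + 40.64 + (-0.21)) = 1331.27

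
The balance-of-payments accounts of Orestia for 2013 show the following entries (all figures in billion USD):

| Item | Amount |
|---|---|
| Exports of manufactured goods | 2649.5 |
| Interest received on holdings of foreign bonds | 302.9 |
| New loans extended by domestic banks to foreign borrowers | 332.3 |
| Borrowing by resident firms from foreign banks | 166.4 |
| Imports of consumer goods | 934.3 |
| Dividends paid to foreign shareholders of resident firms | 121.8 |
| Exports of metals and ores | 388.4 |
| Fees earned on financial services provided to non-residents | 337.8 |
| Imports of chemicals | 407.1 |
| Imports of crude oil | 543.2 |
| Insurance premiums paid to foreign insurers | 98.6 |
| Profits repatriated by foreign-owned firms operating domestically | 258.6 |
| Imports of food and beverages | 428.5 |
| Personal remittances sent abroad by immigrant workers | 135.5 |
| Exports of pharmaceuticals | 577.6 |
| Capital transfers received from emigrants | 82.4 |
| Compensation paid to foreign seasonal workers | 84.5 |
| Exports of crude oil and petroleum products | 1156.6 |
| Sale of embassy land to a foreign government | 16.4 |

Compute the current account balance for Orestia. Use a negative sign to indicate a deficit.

2400.7

Goods: 1156.6 - 543.2 + 388.4 + 2649.5 - 407.1 + 577.6 - 934.3 - 428.5 = 2459.0
Services: -98.6 + 337.8 = 239.2
Primary income: 302.9 - 84.5 - 121.8 - 258.6 = -162.0
Secondary income: -135.5
Current account = 2459.0 + 239.2 + (-162.0) + (-135.5) = 2400.7
(Excluded from the current account — financial account: new loans extended by domestic banks to foreign borrowers 332.3, borrowing by resident firms from foreign banks 166.4; capital account: capital transfers received from emigrants 82.4, sale of embassy land to a foreign government 16.4.)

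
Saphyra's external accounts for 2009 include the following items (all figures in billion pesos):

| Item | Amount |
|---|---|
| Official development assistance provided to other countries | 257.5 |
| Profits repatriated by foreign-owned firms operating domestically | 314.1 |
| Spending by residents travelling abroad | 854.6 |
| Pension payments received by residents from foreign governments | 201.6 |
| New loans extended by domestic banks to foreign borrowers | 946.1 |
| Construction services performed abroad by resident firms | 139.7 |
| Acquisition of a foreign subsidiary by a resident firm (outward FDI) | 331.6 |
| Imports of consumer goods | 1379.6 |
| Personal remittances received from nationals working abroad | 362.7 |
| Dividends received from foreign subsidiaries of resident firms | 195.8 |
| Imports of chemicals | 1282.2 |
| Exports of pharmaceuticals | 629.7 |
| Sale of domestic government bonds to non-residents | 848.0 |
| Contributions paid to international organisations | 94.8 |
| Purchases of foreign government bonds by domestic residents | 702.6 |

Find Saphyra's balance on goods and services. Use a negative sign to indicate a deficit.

Goods: 629.7 - 1282.2 - 1379.6 = -2032.1
Services: -854.6 + 139.7 = -714.9
Trade balance = -2032.1 + (-714.9) = -2747.0
(Excluded from the trade balance — secondary income: official development assistance provided to other countries 257.5, pension payments received by residents from foreign governments 201.6, personal remittances received from nationals working abroad 362.7, contributions paid to international organisations 94.8; primary income: profits repatriated by foreign-owned firms operating domestically 314.1, dividends received from foreign subsidiaries of resident firms 195.8; financial account: new loans extended by domestic banks to foreign borrowers 946.1, acquisition of a foreign subsidiary by a resident firm (outward FDI) 331.6, sale of domestic government bonds to non-residents 848.0, purchases of foreign government bonds by domestic residents 702.6.)

-2747.0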